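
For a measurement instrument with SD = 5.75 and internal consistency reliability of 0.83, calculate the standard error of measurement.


SEM = SD * sqrt(1 - rxx)
SEM = 5.75 * sqrt(1 - 0.83)
SEM = 5.75 * sqrt(0.17) = 5.75 * 0.412311
SEM = 2.3708

2.3708


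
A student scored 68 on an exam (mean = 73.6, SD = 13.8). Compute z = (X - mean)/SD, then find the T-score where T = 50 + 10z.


z = (X - mean) / SD = (68 - 73.6) / 13.8
z = -5.6 / 13.8
z = -0.4058
T-score = T = 50 + 10z
Carry z at full precision (z = -5.6 / 13.8) into the conversion:
T-score = 50 + 10 * (-5.6 / 13.8) = 50 + -56 / 13.8
T-score = 50 + -4.058
T-score = 45.942

45.942


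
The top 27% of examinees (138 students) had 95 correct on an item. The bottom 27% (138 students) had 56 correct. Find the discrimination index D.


p_upper = 95/138 = 0.6884
p_lower = 56/138 = 0.4058
D = 0.6884 - 0.4058 = 0.2826

0.2826


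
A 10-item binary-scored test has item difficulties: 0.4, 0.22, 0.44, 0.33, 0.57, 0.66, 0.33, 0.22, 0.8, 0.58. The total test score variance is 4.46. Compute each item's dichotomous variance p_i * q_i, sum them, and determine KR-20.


For each item, compute p_i * q_i:
  Item 1: 0.4 * 0.6 = 0.24
  Item 2: 0.22 * 0.78 = 0.1716
  Item 3: 0.44 * 0.56 = 0.2464
  Item 4: 0.33 * 0.67 = 0.2211
  Item 5: 0.57 * 0.43 = 0.2451
  Item 6: 0.66 * 0.34 = 0.2244
  Item 7: 0.33 * 0.67 = 0.2211
  Item 8: 0.22 * 0.78 = 0.1716
  Item 9: 0.8 * 0.2 = 0.16
  Item 10: 0.58 * 0.42 = 0.2436
Sum(p_i * q_i) = 0.24 + 0.1716 + 0.2464 + 0.2211 + 0.2451 + 0.2244 + 0.2211 + 0.1716 + 0.16 + 0.2436 = 2.1449
KR-20 = (k/(k-1)) * (1 - Sum(p_i*q_i) / Var_total)
= (10/9) * (1 - 2.1449/4.46)
= 1.1111 * 0.5191
KR-20 = 0.5768

0.5768


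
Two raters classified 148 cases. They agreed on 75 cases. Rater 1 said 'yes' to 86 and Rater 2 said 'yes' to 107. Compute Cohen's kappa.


P_o = 75/148 = 0.506757
P_e = (86*107 + 62*41) / 21904 = 0.536158
kappa = (P_o - P_e) / (1 - P_e)
kappa = (0.506757 - 0.536158) / (1 - 0.536158)
kappa = -0.0634

-0.0634


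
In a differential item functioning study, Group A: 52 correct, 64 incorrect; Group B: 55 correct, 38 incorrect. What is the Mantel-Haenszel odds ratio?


Odds_A = 52/64 = 0.8125
Odds_B = 55/38 = 1.4474
OR = Odds_A / Odds_B = 0.8125 / 1.4474
Exactly, OR = (52 * 38) / (64 * 55) = 1976 / 3520
OR = 0.5614

0.5614


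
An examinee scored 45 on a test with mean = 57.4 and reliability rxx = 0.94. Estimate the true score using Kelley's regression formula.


T_est = rxx * X + (1 - rxx) * mean
T_est = 0.94 * 45 + 0.06 * 57.4
T_est = 42.3 + 3.444
T_est = 45.744

45.744


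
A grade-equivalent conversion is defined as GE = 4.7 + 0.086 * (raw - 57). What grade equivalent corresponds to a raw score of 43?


raw - median = 43 - 57 = -14
slope * diff = 0.086 * -14 = -1.204
GE = 4.7 + -1.204
GE = 3.496

3.496


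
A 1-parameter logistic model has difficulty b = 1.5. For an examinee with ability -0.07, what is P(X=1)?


theta - b = -0.07 - 1.5 = -1.57
exp(-(theta - b)) = exp(1.57) = 4.8066
P = 1 / (1 + 4.8066)
P = 0.1722

0.1722


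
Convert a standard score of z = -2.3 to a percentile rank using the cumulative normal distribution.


CDF(z) = 0.5 * (1 + erf(z/sqrt(2)))
erf(-1.6263) = -0.9786
CDF = 0.0107
Percentile rank = 0.0107 * 100 = 1.07

1.07


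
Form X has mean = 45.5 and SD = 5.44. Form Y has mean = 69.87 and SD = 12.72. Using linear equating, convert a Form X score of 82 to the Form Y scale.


slope = SD_Y / SD_X = 12.72 / 5.44 ~ 2.3382
intercept = mean_Y - slope * mean_X = 69.87 - (12.72 / 5.44) * 45.5 ~ -36.5197
Y = slope * X + intercept. To avoid rounding drift from the rounded slope/intercept, evaluate the equivalent form Y = mean_Y + SD_Y * (X - mean_X) / SD_X at full precision:
Y = 69.87 + 12.72 * (82 - 45.5) / 5.44
Y = 69.87 + 12.72 * 36.5 / 5.44
Y = 69.87 + 464.28 / 5.44
Y = 69.87 + 85.3456
Y = 155.2156

155.2156


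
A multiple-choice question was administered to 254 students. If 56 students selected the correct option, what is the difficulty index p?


Item difficulty p = number correct / total examinees
p = 56 / 254
p = 0.2205

0.2205


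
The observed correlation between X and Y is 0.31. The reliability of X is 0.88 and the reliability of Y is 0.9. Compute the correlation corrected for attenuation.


r_corrected = rxy / sqrt(rxx * ryy)
= 0.31 / sqrt(0.88 * 0.9)
= 0.31 / sqrt(0.792)
= 0.31 / 0.889944
r_corrected = 0.3483

0.3483


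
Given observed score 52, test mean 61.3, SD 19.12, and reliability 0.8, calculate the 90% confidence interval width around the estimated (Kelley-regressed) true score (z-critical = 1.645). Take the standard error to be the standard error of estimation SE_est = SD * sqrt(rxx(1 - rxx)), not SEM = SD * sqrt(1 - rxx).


True score estimate = 0.8*52 + 0.2*61.3 = 53.86
SE_est = SD * sqrt(rxx * (1 - rxx)) = 19.12 * sqrt(0.8 * 0.2) = 19.12 * sqrt(0.16) = 7.648
CI = T_est +/- z * SE_est, so width = 2 * z * SE_est = 2 * 1.645 * 7.648
Width = 25.1619

25.1619


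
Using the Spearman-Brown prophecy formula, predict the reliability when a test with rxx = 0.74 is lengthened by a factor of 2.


r_new = (n * rxx) / (1 + (n-1) * rxx)
r_new = (2 * 0.74) / (1 + 1 * 0.74)
r_new = 1.48 / 1.74
r_new = 0.8506

0.8506


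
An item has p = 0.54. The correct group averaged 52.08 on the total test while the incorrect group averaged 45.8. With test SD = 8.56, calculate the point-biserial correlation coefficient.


q = 1 - p = 0.46
rpb = ((M1 - M0) / SD) * sqrt(p * q)
rpb = ((52.08 - 45.8) / 8.56) * sqrt(0.54 * 0.46)
rpb = 0.3656

0.3656


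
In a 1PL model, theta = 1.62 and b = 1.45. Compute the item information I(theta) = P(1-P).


P = 1/(1+exp(-(1.62-1.45))) = 0.5424
I = P*(1-P) = 0.5424 * 0.4576
I = 0.2482

0.2482


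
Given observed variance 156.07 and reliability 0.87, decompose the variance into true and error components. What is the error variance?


var_true = rxx * var_obs = 0.87 * 156.07 = 135.7809
var_error = var_obs - var_true
var_error = 156.07 - 135.7809
var_error = 20.2891

20.2891


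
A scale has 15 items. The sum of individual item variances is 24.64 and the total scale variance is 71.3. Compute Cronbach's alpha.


alpha = (k/(k-1)) * (1 - sum(si^2)/s_total^2)
= (15/14) * (1 - 24.64/71.3)
alpha = 0.7012

0.7012


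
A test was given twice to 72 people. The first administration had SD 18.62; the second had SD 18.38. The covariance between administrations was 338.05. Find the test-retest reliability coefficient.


r = cov(X,Y) / (SD_X * SD_Y)
r = 338.05 / (18.62 * 18.38)
r = 338.05 / 342.2356
r = 0.9878

0.9878


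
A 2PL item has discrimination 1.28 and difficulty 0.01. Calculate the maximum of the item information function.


For 2PL, max info at theta = b = 0.01
I_max = a^2 / 4 = 1.28^2 / 4
= 1.6384 / 4
I_max = 0.4096

0.4096


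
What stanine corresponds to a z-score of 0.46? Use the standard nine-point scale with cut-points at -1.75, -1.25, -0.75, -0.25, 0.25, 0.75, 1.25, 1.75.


Stanine boundaries: [-1.75, -1.25, -0.75, -0.25, 0.25, 0.75, 1.25, 1.75]
z = 0.46
Check each boundary:
  z >= -1.75 -> could be stanine 2
  z >= -1.25 -> could be stanine 3
  z >= -0.75 -> could be stanine 4
  z >= -0.25 -> could be stanine 5
  z >= 0.25 -> could be stanine 6
  z < 0.75
  z < 1.25
  z < 1.75
Highest qualifying boundary gives stanine = 6

6


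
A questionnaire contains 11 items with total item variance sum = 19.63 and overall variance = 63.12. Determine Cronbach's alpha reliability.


alpha = (k/(k-1)) * (1 - sum(si^2)/s_total^2)
= (11/10) * (1 - 19.63/63.12)
alpha = 0.7579

0.7579


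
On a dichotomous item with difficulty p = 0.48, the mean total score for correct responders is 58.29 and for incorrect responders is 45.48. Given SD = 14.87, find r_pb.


q = 1 - p = 0.52
rpb = ((M1 - M0) / SD) * sqrt(p * q)
rpb = ((58.29 - 45.48) / 14.87) * sqrt(0.48 * 0.52)
rpb = 0.4304

0.4304


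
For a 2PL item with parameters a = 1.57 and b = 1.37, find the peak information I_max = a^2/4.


For 2PL, max info at theta = b = 1.37
I_max = a^2 / 4 = 1.57^2 / 4
= 2.4649 / 4
I_max = 0.6162

0.6162


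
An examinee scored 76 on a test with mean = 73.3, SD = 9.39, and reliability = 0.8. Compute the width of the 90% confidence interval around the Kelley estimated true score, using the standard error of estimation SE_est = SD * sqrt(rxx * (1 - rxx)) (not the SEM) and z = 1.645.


True score estimate = 0.8*76 + 0.2*73.3 = 75.46
SE_est = SD * sqrt(rxx * (1 - rxx)) = 9.39 * sqrt(0.8 * 0.2) = 9.39 * sqrt(0.16) = 3.756
CI = T_est +/- z * SE_est, so width = 2 * z * SE_est = 2 * 1.645 * 3.756
Width = 12.3572

12.3572


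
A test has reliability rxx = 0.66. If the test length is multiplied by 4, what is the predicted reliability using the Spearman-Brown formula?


r_new = (n * rxx) / (1 + (n-1) * rxx)
r_new = (4 * 0.66) / (1 + 3 * 0.66)
r_new = 2.64 / 2.98
r_new = 0.8859

0.8859


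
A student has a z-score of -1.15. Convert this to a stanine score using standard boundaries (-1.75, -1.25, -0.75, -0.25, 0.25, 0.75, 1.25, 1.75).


Stanine boundaries: [-1.75, -1.25, -0.75, -0.25, 0.25, 0.75, 1.25, 1.75]
z = -1.15
Check each boundary:
  z >= -1.75 -> could be stanine 2
  z >= -1.25 -> could be stanine 3
  z < -0.75
  z < -0.25
  z < 0.25
  z < 0.75
  z < 1.25
  z < 1.75
Highest qualifying boundary gives stanine = 3

3


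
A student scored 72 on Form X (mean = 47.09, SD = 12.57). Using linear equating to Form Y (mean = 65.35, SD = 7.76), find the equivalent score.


slope = SD_Y / SD_X = 7.76 / 12.57 ~ 0.6173
intercept = mean_Y - slope * mean_X = 65.35 - (7.76 / 12.57) * 47.09 ~ 36.2793
Y = slope * X + intercept. To avoid rounding drift from the rounded slope/intercept, evaluate the equivalent form Y = mean_Y + SD_Y * (X - mean_X) / SD_X at full precision:
Y = 65.35 + 7.76 * (72 - 47.09) / 12.57
Y = 65.35 + 7.76 * 24.91 / 12.57
Y = 65.35 + 193.3016 / 12.57
Y = 65.35 + 15.378
Y = 80.728

80.728


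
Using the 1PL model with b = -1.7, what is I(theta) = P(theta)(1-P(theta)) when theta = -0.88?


P = 1/(1+exp(-(-0.88--1.7))) = 0.6942
I = P*(1-P) = 0.6942 * 0.3058
I = 0.2123

0.2123


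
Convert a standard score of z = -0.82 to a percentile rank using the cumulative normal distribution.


CDF(z) = 0.5 * (1 + erf(z/sqrt(2)))
erf(-0.5798) = -0.5878
CDF = 0.2061
Percentile rank = 0.2061 * 100 = 20.61

20.61


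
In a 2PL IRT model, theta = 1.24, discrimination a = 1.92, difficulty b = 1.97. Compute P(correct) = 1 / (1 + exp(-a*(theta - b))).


a*(theta - b) = 1.92 * (1.24 - 1.97) = -1.4016
exp(--1.4016) = 4.0617
P = 1 / (1 + 4.0617)
P = 0.1976

0.1976


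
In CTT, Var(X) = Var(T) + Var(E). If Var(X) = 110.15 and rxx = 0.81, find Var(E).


var_true = rxx * var_obs = 0.81 * 110.15 = 89.2215
var_error = var_obs - var_true
var_error = 110.15 - 89.2215
var_error = 20.9285

20.9285


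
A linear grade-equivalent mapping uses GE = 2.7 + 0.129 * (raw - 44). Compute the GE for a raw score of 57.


raw - median = 57 - 44 = 13
slope * diff = 0.129 * 13 = 1.677
GE = 2.7 + 1.677
GE = 4.377

4.377


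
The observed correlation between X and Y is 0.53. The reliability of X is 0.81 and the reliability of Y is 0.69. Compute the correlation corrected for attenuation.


r_corrected = rxy / sqrt(rxx * ryy)
= 0.53 / sqrt(0.81 * 0.69)
= 0.53 / sqrt(0.5589)
= 0.53 / 0.747596
r_corrected = 0.7089

0.7089


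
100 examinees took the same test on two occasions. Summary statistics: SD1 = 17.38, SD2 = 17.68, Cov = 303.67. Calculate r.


r = cov(X,Y) / (SD_X * SD_Y)
r = 303.67 / (17.38 * 17.68)
r = 303.67 / 307.2784
r = 0.9883

0.9883


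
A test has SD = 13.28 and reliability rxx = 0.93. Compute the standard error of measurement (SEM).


SEM = SD * sqrt(1 - rxx)
SEM = 13.28 * sqrt(1 - 0.93)
SEM = 13.28 * sqrt(0.07) = 13.28 * 0.264575
SEM = 3.5136

3.5136


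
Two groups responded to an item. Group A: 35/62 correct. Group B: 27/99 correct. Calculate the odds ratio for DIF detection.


Odds_A = 35/27 = 1.2963
Odds_B = 27/72 = 0.375
OR = Odds_A / Odds_B = 1.2963 / 0.375
Exactly, OR = (35 * 72) / (27 * 27) = 2520 / 729
OR = 3.4568

3.4568


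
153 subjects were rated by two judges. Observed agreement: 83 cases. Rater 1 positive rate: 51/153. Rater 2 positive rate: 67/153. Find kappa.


P_o = 83/153 = 0.542484
P_e = (51*67 + 102*86) / 23409 = 0.520697
kappa = (P_o - P_e) / (1 - P_e)
kappa = (0.542484 - 0.520697) / (1 - 0.520697)
kappa = 0.0455

0.0455


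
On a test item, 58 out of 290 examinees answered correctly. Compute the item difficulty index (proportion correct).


Item difficulty p = number correct / total examinees
p = 58 / 290
p = 0.2

0.2


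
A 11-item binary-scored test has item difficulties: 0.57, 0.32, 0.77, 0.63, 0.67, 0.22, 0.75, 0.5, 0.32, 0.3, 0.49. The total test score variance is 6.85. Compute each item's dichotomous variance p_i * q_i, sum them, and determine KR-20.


For each item, compute p_i * q_i:
  Item 1: 0.57 * 0.43 = 0.2451
  Item 2: 0.32 * 0.68 = 0.2176
  Item 3: 0.77 * 0.23 = 0.1771
  Item 4: 0.63 * 0.37 = 0.2331
  Item 5: 0.67 * 0.33 = 0.2211
  Item 6: 0.22 * 0.78 = 0.1716
  Item 7: 0.75 * 0.25 = 0.1875
  Item 8: 0.5 * 0.5 = 0.25
  Item 9: 0.32 * 0.68 = 0.2176
  Item 10: 0.3 * 0.7 = 0.21
  Item 11: 0.49 * 0.51 = 0.2499
Sum(p_i * q_i) = 0.2451 + 0.2176 + 0.1771 + 0.2331 + 0.2211 + 0.1716 + 0.1875 + 0.25 + 0.2176 + 0.21 + 0.2499 = 2.3806
KR-20 = (k/(k-1)) * (1 - Sum(p_i*q_i) / Var_total)
= (11/10) * (1 - 2.3806/6.85)
= 1.1 * 0.6525
KR-20 = 0.7177

0.7177


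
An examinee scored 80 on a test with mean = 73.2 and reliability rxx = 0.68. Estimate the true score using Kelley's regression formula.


T_est = rxx * X + (1 - rxx) * mean
T_est = 0.68 * 80 + 0.32 * 73.2
T_est = 54.4 + 23.424
T_est = 77.824

77.824


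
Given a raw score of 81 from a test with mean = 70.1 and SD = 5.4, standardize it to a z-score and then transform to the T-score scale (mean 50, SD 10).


z = (X - mean) / SD = (81 - 70.1) / 5.4
z = 10.9 / 5.4
z = 2.0185
T-score = T = 50 + 10z
Carry z at full precision (z = 10.9 / 5.4) into the conversion:
T-score = 50 + 10 * (10.9 / 5.4) = 50 + 109 / 5.4
T-score = 50 + 20.1852
T-score = 70.1852

70.1852


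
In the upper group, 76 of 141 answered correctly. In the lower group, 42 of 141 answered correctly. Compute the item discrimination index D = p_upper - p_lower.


p_upper = 76/141 = 0.539
p_lower = 42/141 = 0.2979
D = 0.539 - 0.2979 = 0.2411

0.2411


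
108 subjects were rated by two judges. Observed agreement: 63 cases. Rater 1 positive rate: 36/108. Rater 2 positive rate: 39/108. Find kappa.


P_o = 63/108 = 0.583333
P_e = (36*39 + 72*69) / 11664 = 0.546296
kappa = (P_o - P_e) / (1 - P_e)
kappa = (0.583333 - 0.546296) / (1 - 0.546296)
kappa = 0.0816

0.0816


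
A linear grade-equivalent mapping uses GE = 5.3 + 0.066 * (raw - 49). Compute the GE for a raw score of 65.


raw - median = 65 - 49 = 16
slope * diff = 0.066 * 16 = 1.056
GE = 5.3 + 1.056
GE = 6.356

6.356


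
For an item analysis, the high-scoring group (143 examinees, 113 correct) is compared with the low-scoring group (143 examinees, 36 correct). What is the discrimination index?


p_upper = 113/143 = 0.7902
p_lower = 36/143 = 0.2517
D = 0.7902 - 0.2517 = 0.5385

0.5385


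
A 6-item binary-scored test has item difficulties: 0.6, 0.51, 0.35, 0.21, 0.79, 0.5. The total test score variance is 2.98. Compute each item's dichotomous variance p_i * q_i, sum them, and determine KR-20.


For each item, compute p_i * q_i:
  Item 1: 0.6 * 0.4 = 0.24
  Item 2: 0.51 * 0.49 = 0.2499
  Item 3: 0.35 * 0.65 = 0.2275
  Item 4: 0.21 * 0.79 = 0.1659
  Item 5: 0.79 * 0.21 = 0.1659
  Item 6: 0.5 * 0.5 = 0.25
Sum(p_i * q_i) = 0.24 + 0.2499 + 0.2275 + 0.1659 + 0.1659 + 0.25 = 1.2992
KR-20 = (k/(k-1)) * (1 - Sum(p_i*q_i) / Var_total)
= (6/5) * (1 - 1.2992/2.98)
= 1.2 * 0.564
KR-20 = 0.6768

0.6768


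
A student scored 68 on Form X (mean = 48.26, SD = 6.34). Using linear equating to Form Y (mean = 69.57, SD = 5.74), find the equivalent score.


slope = SD_Y / SD_X = 5.74 / 6.34 ~ 0.9054
intercept = mean_Y - slope * mean_X = 69.57 - (5.74 / 6.34) * 48.26 ~ 25.8772
Y = slope * X + intercept. To avoid rounding drift from the rounded slope/intercept, evaluate the equivalent form Y = mean_Y + SD_Y * (X - mean_X) / SD_X at full precision:
Y = 69.57 + 5.74 * (68 - 48.26) / 6.34
Y = 69.57 + 5.74 * 19.74 / 6.34
Y = 69.57 + 113.3076 / 6.34
Y = 69.57 + 17.8719
Y = 87.4419

87.4419


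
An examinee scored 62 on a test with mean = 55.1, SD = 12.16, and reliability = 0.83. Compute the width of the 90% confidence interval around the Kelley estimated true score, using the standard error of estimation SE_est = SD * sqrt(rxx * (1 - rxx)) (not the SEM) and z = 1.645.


True score estimate = 0.83*62 + 0.17*55.1 = 60.827
SE_est = SD * sqrt(rxx * (1 - rxx)) = 12.16 * sqrt(0.83 * 0.17) = 12.16 * sqrt(0.1411) = 4.567695
CI = T_est +/- z * SE_est, so width = 2 * z * SE_est = 2 * 1.645 * 4.567695
Width = 15.0277

15.0277


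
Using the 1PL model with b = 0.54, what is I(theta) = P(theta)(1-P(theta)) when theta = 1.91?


P = 1/(1+exp(-(1.91-0.54))) = 0.7974
I = P*(1-P) = 0.7974 * 0.2026
I = 0.1616

0.1616


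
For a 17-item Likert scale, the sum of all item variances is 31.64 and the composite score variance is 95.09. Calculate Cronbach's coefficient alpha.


alpha = (k/(k-1)) * (1 - sum(si^2)/s_total^2)
= (17/16) * (1 - 31.64/95.09)
alpha = 0.709

0.709


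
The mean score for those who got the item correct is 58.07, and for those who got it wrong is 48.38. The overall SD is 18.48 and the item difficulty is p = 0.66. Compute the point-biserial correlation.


q = 1 - p = 0.34
rpb = ((M1 - M0) / SD) * sqrt(p * q)
rpb = ((58.07 - 48.38) / 18.48) * sqrt(0.66 * 0.34)
rpb = 0.2484

0.2484


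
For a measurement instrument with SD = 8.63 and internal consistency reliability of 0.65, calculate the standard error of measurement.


SEM = SD * sqrt(1 - rxx)
SEM = 8.63 * sqrt(1 - 0.65)
SEM = 8.63 * sqrt(0.35) = 8.63 * 0.591608
SEM = 5.1056

5.1056


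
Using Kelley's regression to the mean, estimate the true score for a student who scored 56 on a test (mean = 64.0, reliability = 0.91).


T_est = rxx * X + (1 - rxx) * mean
T_est = 0.91 * 56 + 0.09 * 64.0
T_est = 50.96 + 5.76
T_est = 56.72

56.72


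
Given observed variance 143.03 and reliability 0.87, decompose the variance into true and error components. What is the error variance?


var_true = rxx * var_obs = 0.87 * 143.03 = 124.4361
var_error = var_obs - var_true
var_error = 143.03 - 124.4361
var_error = 18.5939

18.5939


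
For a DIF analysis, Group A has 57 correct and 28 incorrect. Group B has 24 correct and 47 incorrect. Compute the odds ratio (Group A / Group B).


Odds_A = 57/28 = 2.0357
Odds_B = 24/47 = 0.5106
OR = Odds_A / Odds_B = 2.0357 / 0.5106
Exactly, OR = (57 * 47) / (28 * 24) = 2679 / 672
OR = 3.9866

3.9866


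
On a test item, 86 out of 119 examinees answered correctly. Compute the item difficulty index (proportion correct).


Item difficulty p = number correct / total examinees
p = 86 / 119
p = 0.7227

0.7227


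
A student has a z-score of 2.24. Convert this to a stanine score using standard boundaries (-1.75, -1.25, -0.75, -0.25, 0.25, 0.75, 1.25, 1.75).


Stanine boundaries: [-1.75, -1.25, -0.75, -0.25, 0.25, 0.75, 1.25, 1.75]
z = 2.24
Check each boundary:
  z >= -1.75 -> could be stanine 2
  z >= -1.25 -> could be stanine 3
  z >= -0.75 -> could be stanine 4
  z >= -0.25 -> could be stanine 5
  z >= 0.25 -> could be stanine 6
  z >= 0.75 -> could be stanine 7
  z >= 1.25 -> could be stanine 8
  z >= 1.75 -> could be stanine 9
Highest qualifying boundary gives stanine = 9

9


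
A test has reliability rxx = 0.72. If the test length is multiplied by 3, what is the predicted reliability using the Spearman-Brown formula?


r_new = (n * rxx) / (1 + (n-1) * rxx)
r_new = (3 * 0.72) / (1 + 2 * 0.72)
r_new = 2.16 / 2.44
r_new = 0.8852

0.8852


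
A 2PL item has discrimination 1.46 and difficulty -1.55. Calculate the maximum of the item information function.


For 2PL, max info at theta = b = -1.55
I_max = a^2 / 4 = 1.46^2 / 4
= 2.1316 / 4
I_max = 0.5329

0.5329


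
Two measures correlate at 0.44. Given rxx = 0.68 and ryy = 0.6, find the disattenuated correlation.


r_corrected = rxy / sqrt(rxx * ryy)
= 0.44 / sqrt(0.68 * 0.6)
= 0.44 / sqrt(0.408)
= 0.44 / 0.638749
r_corrected = 0.6888

0.6888


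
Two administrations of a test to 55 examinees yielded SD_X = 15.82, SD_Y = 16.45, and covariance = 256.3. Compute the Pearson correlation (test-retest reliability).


r = cov(X,Y) / (SD_X * SD_Y)
r = 256.3 / (15.82 * 16.45)
r = 256.3 / 260.239
r = 0.9849

0.9849


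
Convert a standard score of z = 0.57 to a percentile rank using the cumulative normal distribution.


CDF(z) = 0.5 * (1 + erf(z/sqrt(2)))
erf(0.4031) = 0.4313
CDF = 0.7157
Percentile rank = 0.7157 * 100 = 71.57

71.57


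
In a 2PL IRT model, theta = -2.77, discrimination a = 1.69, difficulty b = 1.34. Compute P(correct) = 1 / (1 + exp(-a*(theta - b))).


a*(theta - b) = 1.69 * (-2.77 - 1.34) = -6.9459
exp(--6.9459) = 1038.8816
P = 1 / (1 + 1038.8816)
P = 0.001

0.001


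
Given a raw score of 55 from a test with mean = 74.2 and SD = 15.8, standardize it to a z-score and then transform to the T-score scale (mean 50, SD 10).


z = (X - mean) / SD = (55 - 74.2) / 15.8
z = -19.2 / 15.8
z = -1.2152
T-score = T = 50 + 10z
Carry z at full precision (z = -19.2 / 15.8) into the conversion:
T-score = 50 + 10 * (-19.2 / 15.8) = 50 + -192 / 15.8
T-score = 50 + -12.1519
T-score = 37.8481

37.8481


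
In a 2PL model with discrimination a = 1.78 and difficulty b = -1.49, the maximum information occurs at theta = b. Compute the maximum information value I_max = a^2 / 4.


For 2PL, max info at theta = b = -1.49
I_max = a^2 / 4 = 1.78^2 / 4
= 3.1684 / 4
I_max = 0.7921

0.7921


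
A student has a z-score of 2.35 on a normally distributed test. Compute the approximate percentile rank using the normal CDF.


CDF(z) = 0.5 * (1 + erf(z/sqrt(2)))
erf(1.6617) = 0.9812
CDF = 0.9906
Percentile rank = 0.9906 * 100 = 99.06

99.06


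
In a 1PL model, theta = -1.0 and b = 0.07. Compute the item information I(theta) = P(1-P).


P = 1/(1+exp(-(-1.0-0.07))) = 0.2554
I = P*(1-P) = 0.2554 * 0.7446
I = 0.1902

0.1902


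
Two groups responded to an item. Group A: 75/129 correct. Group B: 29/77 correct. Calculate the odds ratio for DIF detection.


Odds_A = 75/54 = 1.3889
Odds_B = 29/48 = 0.6042
OR = Odds_A / Odds_B = 1.3889 / 0.6042
Exactly, OR = (75 * 48) / (54 * 29) = 3600 / 1566
OR = 2.2989

2.2989


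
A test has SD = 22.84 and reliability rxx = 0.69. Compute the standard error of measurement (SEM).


SEM = SD * sqrt(1 - rxx)
SEM = 22.84 * sqrt(1 - 0.69)
SEM = 22.84 * sqrt(0.31) = 22.84 * 0.556776
SEM = 12.7168

12.7168


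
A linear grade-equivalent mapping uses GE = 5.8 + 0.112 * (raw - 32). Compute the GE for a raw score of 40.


raw - median = 40 - 32 = 8
slope * diff = 0.112 * 8 = 0.896
GE = 5.8 + 0.896
GE = 6.696

6.696


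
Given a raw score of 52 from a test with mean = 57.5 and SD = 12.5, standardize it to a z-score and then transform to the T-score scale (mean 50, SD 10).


z = (X - mean) / SD = (52 - 57.5) / 12.5
z = -5.5 / 12.5
z = -0.44
T-score = T = 50 + 10z
Carry z at full precision (z = -5.5 / 12.5) into the conversion:
T-score = 50 + 10 * (-5.5 / 12.5) = 50 + -55 / 12.5
T-score = 50 + -4.4
T-score = 45.6

45.6


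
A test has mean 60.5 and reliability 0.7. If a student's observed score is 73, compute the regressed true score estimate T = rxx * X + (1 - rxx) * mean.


T_est = rxx * X + (1 - rxx) * mean
T_est = 0.7 * 73 + 0.3 * 60.5
T_est = 51.1 + 18.15
T_est = 69.25

69.25


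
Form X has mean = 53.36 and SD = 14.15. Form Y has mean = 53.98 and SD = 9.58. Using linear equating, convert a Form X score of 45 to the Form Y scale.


slope = SD_Y / SD_X = 9.58 / 14.15 ~ 0.677
intercept = mean_Y - slope * mean_X = 53.98 - (9.58 / 14.15) * 53.36 ~ 17.8536
Y = slope * X + intercept. To avoid rounding drift from the rounded slope/intercept, evaluate the equivalent form Y = mean_Y + SD_Y * (X - mean_X) / SD_X at full precision:
Y = 53.98 + 9.58 * (45 - 53.36) / 14.15
Y = 53.98 - 9.58 * 8.36 / 14.15
Y = 53.98 - 80.0888 / 14.15
Y = 53.98 - 5.66
Y = 48.32

48.32


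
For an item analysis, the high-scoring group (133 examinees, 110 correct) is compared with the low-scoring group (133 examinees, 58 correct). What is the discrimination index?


p_upper = 110/133 = 0.8271
p_lower = 58/133 = 0.4361
D = 0.8271 - 0.4361 = 0.391

0.391


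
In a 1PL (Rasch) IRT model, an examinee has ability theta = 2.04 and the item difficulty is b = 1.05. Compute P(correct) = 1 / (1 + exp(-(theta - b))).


theta - b = 2.04 - 1.05 = 0.99
exp(-(theta - b)) = exp(-0.99) = 0.3716
P = 1 / (1 + 0.3716)
P = 0.7291

0.7291


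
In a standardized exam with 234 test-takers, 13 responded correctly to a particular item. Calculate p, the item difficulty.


Item difficulty p = number correct / total examinees
p = 13 / 234
p = 0.0556

0.0556


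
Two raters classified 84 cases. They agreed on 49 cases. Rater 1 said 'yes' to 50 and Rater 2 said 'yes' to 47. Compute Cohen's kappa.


P_o = 49/84 = 0.583333
P_e = (50*47 + 34*37) / 7056 = 0.511338
kappa = (P_o - P_e) / (1 - P_e)
kappa = (0.583333 - 0.511338) / (1 - 0.511338)
kappa = 0.1473

0.1473


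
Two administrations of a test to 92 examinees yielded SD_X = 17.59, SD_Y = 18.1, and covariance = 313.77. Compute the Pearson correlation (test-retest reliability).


r = cov(X,Y) / (SD_X * SD_Y)
r = 313.77 / (17.59 * 18.1)
r = 313.77 / 318.379
r = 0.9855

0.9855


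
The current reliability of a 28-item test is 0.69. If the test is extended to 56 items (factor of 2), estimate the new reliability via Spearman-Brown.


r_new = (n * rxx) / (1 + (n-1) * rxx)
r_new = (2 * 0.69) / (1 + 1 * 0.69)
r_new = 1.38 / 1.69
r_new = 0.8166

0.8166


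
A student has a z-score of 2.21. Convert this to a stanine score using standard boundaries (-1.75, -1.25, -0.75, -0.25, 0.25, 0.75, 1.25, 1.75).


Stanine boundaries: [-1.75, -1.25, -0.75, -0.25, 0.25, 0.75, 1.25, 1.75]
z = 2.21
Check each boundary:
  z >= -1.75 -> could be stanine 2
  z >= -1.25 -> could be stanine 3
  z >= -0.75 -> could be stanine 4
  z >= -0.25 -> could be stanine 5
  z >= 0.25 -> could be stanine 6
  z >= 0.75 -> could be stanine 7
  z >= 1.25 -> could be stanine 8
  z >= 1.75 -> could be stanine 9
Highest qualifying boundary gives stanine = 9

9


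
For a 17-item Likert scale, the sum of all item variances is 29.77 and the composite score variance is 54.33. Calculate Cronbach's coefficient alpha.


alpha = (k/(k-1)) * (1 - sum(si^2)/s_total^2)
= (17/16) * (1 - 29.77/54.33)
alpha = 0.4803

0.4803


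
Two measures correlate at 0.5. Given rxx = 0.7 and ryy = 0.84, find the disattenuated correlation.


r_corrected = rxy / sqrt(rxx * ryy)
= 0.5 / sqrt(0.7 * 0.84)
= 0.5 / sqrt(0.588)
= 0.5 / 0.766812
r_corrected = 0.6521

0.6521


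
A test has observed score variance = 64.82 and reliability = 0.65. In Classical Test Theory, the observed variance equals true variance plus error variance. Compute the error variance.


var_true = rxx * var_obs = 0.65 * 64.82 = 42.133
var_error = var_obs - var_true
var_error = 64.82 - 42.133
var_error = 22.687

22.687


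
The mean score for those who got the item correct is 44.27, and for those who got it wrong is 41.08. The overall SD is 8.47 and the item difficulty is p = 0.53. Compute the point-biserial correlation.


q = 1 - p = 0.47
rpb = ((M1 - M0) / SD) * sqrt(p * q)
rpb = ((44.27 - 41.08) / 8.47) * sqrt(0.53 * 0.47)
rpb = 0.188

0.188


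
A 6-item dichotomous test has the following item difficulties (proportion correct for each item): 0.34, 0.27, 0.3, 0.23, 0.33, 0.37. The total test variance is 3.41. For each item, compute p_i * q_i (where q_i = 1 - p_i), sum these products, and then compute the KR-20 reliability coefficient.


For each item, compute p_i * q_i:
  Item 1: 0.34 * 0.66 = 0.2244
  Item 2: 0.27 * 0.73 = 0.1971
  Item 3: 0.3 * 0.7 = 0.21
  Item 4: 0.23 * 0.77 = 0.1771
  Item 5: 0.33 * 0.67 = 0.2211
  Item 6: 0.37 * 0.63 = 0.2331
Sum(p_i * q_i) = 0.2244 + 0.1971 + 0.21 + 0.1771 + 0.2211 + 0.2331 = 1.2628
KR-20 = (k/(k-1)) * (1 - Sum(p_i*q_i) / Var_total)
= (6/5) * (1 - 1.2628/3.41)
= 1.2 * 0.6297
KR-20 = 0.7556

0.7556


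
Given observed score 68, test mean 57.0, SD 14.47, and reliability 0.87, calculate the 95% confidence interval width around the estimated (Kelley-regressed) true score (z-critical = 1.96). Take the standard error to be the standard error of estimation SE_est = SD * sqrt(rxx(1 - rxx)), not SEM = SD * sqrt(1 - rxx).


True score estimate = 0.87*68 + 0.13*57.0 = 66.57
SE_est = SD * sqrt(rxx * (1 - rxx)) = 14.47 * sqrt(0.87 * 0.13) = 14.47 * sqrt(0.1131) = 4.866311
CI = T_est +/- z * SE_est, so width = 2 * z * SE_est = 2 * 1.96 * 4.866311
Width = 19.0759

19.0759


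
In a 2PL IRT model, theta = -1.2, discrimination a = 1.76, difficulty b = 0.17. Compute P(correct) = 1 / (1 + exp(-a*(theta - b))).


a*(theta - b) = 1.76 * (-1.2 - 0.17) = -2.4112
exp(--2.4112) = 11.1473
P = 1 / (1 + 11.1473)
P = 0.0823

0.0823


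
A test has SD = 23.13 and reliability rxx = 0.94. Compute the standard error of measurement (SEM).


SEM = SD * sqrt(1 - rxx)
SEM = 23.13 * sqrt(1 - 0.94)
SEM = 23.13 * sqrt(0.06) = 23.13 * 0.244949
SEM = 5.6657

5.6657


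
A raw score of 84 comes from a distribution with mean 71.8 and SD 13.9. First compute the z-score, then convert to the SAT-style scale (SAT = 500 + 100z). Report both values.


z = (X - mean) / SD = (84 - 71.8) / 13.9
z = 12.2 / 13.9
z = 0.8777
SAT-scale = SAT = 500 + 100z
Carry z at full precision (z = 12.2 / 13.9) into the conversion:
SAT-scale = 500 + 100 * (12.2 / 13.9) = 500 + 1220 / 13.9
SAT-scale = 500 + 87.7698
SAT-scale = 587.7698

587.7698


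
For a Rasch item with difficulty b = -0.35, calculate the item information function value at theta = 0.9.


P = 1/(1+exp(-(0.9--0.35))) = 0.7773
I = P*(1-P) = 0.7773 * 0.2227
I = 0.1731

0.1731


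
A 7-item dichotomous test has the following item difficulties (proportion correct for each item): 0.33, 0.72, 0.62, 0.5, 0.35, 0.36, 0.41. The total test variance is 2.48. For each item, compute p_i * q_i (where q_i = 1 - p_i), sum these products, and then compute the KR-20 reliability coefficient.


For each item, compute p_i * q_i:
  Item 1: 0.33 * 0.67 = 0.2211
  Item 2: 0.72 * 0.28 = 0.2016
  Item 3: 0.62 * 0.38 = 0.2356
  Item 4: 0.5 * 0.5 = 0.25
  Item 5: 0.35 * 0.65 = 0.2275
  Item 6: 0.36 * 0.64 = 0.2304
  Item 7: 0.41 * 0.59 = 0.2419
Sum(p_i * q_i) = 0.2211 + 0.2016 + 0.2356 + 0.25 + 0.2275 + 0.2304 + 0.2419 = 1.6081
KR-20 = (k/(k-1)) * (1 - Sum(p_i*q_i) / Var_total)
= (7/6) * (1 - 1.6081/2.48)
= 1.1667 * 0.3516
KR-20 = 0.4102

0.4102


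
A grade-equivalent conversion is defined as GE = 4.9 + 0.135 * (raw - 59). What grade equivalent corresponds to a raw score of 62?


raw - median = 62 - 59 = 3
slope * diff = 0.135 * 3 = 0.405
GE = 4.9 + 0.405
GE = 5.305

5.305


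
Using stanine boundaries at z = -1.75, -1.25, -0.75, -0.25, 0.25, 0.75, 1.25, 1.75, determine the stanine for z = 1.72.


Stanine boundaries: [-1.75, -1.25, -0.75, -0.25, 0.25, 0.75, 1.25, 1.75]
z = 1.72
Check each boundary:
  z >= -1.75 -> could be stanine 2
  z >= -1.25 -> could be stanine 3
  z >= -0.75 -> could be stanine 4
  z >= -0.25 -> could be stanine 5
  z >= 0.25 -> could be stanine 6
  z >= 0.75 -> could be stanine 7
  z >= 1.25 -> could be stanine 8
  z < 1.75
Highest qualifying boundary gives stanine = 8

8


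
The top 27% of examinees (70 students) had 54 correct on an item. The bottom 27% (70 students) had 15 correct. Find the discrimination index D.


p_upper = 54/70 = 0.7714
p_lower = 15/70 = 0.2143
D = 0.7714 - 0.2143 = 0.5571

0.5571


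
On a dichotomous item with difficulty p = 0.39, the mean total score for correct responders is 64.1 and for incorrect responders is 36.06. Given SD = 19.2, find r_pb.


q = 1 - p = 0.61
rpb = ((M1 - M0) / SD) * sqrt(p * q)
rpb = ((64.1 - 36.06) / 19.2) * sqrt(0.39 * 0.61)
rpb = 0.7123

0.7123


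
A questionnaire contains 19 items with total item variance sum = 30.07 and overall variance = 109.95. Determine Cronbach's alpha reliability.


alpha = (k/(k-1)) * (1 - sum(si^2)/s_total^2)
= (19/18) * (1 - 30.07/109.95)
alpha = 0.7669

0.7669


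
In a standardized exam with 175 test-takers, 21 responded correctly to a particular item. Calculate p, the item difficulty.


Item difficulty p = number correct / total examinees
p = 21 / 175
p = 0.12

0.12


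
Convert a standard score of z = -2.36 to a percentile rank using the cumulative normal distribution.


CDF(z) = 0.5 * (1 + erf(z/sqrt(2)))
erf(-1.6688) = -0.9817
CDF = 0.0091
Percentile rank = 0.0091 * 100 = 0.91

0.91


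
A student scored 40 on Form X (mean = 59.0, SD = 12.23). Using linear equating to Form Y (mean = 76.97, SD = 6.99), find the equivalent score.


slope = SD_Y / SD_X = 6.99 / 12.23 ~ 0.5715
intercept = mean_Y - slope * mean_X = 76.97 - (6.99 / 12.23) * 59.0 ~ 43.2488
Y = slope * X + intercept. To avoid rounding drift from the rounded slope/intercept, evaluate the equivalent form Y = mean_Y + SD_Y * (X - mean_X) / SD_X at full precision:
Y = 76.97 + 6.99 * (40 - 59.0) / 12.23
Y = 76.97 - 6.99 * 19.0 / 12.23
Y = 76.97 - 132.81 / 12.23
Y = 76.97 - 10.8594
Y = 66.1106

66.1106


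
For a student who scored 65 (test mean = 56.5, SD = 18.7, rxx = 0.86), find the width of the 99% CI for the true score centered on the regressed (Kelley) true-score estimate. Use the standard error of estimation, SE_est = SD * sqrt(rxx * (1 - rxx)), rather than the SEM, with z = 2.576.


True score estimate = 0.86*65 + 0.14*56.5 = 63.81
SE_est = SD * sqrt(rxx * (1 - rxx)) = 18.7 * sqrt(0.86 * 0.14) = 18.7 * sqrt(0.1204) = 6.488657
CI = T_est +/- z * SE_est, so width = 2 * z * SE_est = 2 * 2.576 * 6.488657
Width = 33.4296

33.4296


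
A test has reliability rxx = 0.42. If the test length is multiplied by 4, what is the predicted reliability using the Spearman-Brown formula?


r_new = (n * rxx) / (1 + (n-1) * rxx)
r_new = (4 * 0.42) / (1 + 3 * 0.42)
r_new = 1.68 / 2.26
r_new = 0.7434

0.7434


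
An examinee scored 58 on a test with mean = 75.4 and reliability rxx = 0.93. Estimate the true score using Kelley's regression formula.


T_est = rxx * X + (1 - rxx) * mean
T_est = 0.93 * 58 + 0.07 * 75.4
T_est = 53.94 + 5.278
T_est = 59.218

59.218


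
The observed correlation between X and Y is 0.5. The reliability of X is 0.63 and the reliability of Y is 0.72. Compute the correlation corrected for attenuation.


r_corrected = rxy / sqrt(rxx * ryy)
= 0.5 / sqrt(0.63 * 0.72)
= 0.5 / sqrt(0.4536)
= 0.5 / 0.673498
r_corrected = 0.7424

0.7424


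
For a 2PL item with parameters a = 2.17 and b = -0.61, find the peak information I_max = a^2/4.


For 2PL, max info at theta = b = -0.61
I_max = a^2 / 4 = 2.17^2 / 4
= 4.7089 / 4
I_max = 1.1772

1.1772


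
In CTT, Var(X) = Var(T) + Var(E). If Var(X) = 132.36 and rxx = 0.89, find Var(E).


var_true = rxx * var_obs = 0.89 * 132.36 = 117.8004
var_error = var_obs - var_true
var_error = 132.36 - 117.8004
var_error = 14.5596

14.5596


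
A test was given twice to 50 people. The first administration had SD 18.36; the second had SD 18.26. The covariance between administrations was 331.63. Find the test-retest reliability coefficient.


r = cov(X,Y) / (SD_X * SD_Y)
r = 331.63 / (18.36 * 18.26)
r = 331.63 / 335.2536
r = 0.9892

0.9892


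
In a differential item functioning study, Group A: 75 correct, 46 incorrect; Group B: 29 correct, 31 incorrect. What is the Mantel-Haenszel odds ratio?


Odds_A = 75/46 = 1.6304
Odds_B = 29/31 = 0.9355
OR = Odds_A / Odds_B = 1.6304 / 0.9355
Exactly, OR = (75 * 31) / (46 * 29) = 2325 / 1334
OR = 1.7429

1.7429


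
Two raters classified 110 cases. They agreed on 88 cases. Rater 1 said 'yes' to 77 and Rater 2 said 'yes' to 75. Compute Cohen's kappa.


P_o = 88/110 = 0.8
P_e = (77*75 + 33*35) / 12100 = 0.572727
kappa = (P_o - P_e) / (1 - P_e)
kappa = (0.8 - 0.572727) / (1 - 0.572727)
kappa = 0.5319

0.5319


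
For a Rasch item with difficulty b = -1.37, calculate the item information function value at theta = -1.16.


P = 1/(1+exp(-(-1.16--1.37))) = 0.5523
I = P*(1-P) = 0.5523 * 0.4477
I = 0.2473

0.2473


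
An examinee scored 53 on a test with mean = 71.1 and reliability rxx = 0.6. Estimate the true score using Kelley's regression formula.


T_est = rxx * X + (1 - rxx) * mean
T_est = 0.6 * 53 + 0.4 * 71.1
T_est = 31.8 + 28.44
T_est = 60.24

60.24


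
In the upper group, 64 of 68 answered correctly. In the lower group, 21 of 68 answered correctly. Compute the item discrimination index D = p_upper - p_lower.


p_upper = 64/68 = 0.9412
p_lower = 21/68 = 0.3088
D = 0.9412 - 0.3088 = 0.6324

0.6324


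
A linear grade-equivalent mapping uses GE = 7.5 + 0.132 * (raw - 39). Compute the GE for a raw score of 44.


raw - median = 44 - 39 = 5
slope * diff = 0.132 * 5 = 0.66
GE = 7.5 + 0.66
GE = 8.16

8.16


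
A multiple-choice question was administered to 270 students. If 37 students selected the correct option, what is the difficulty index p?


Item difficulty p = number correct / total examinees
p = 37 / 270
p = 0.137

0.137


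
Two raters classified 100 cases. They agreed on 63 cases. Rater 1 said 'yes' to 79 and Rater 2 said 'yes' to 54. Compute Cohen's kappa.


P_o = 63/100 = 0.63
P_e = (79*54 + 21*46) / 10000 = 0.5232
kappa = (P_o - P_e) / (1 - P_e)
kappa = (0.63 - 0.5232) / (1 - 0.5232)
kappa = 0.224

0.224


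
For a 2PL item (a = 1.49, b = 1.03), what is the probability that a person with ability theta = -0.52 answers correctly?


a*(theta - b) = 1.49 * (-0.52 - 1.03) = -2.3095
exp(--2.3095) = 10.0694
P = 1 / (1 + 10.0694)
P = 0.0903

0.0903


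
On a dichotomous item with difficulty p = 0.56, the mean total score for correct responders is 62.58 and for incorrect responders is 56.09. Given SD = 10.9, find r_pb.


q = 1 - p = 0.44
rpb = ((M1 - M0) / SD) * sqrt(p * q)
rpb = ((62.58 - 56.09) / 10.9) * sqrt(0.56 * 0.44)
rpb = 0.2956

0.2956


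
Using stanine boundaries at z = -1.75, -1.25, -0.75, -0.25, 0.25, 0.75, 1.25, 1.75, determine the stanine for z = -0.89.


Stanine boundaries: [-1.75, -1.25, -0.75, -0.25, 0.25, 0.75, 1.25, 1.75]
z = -0.89
Check each boundary:
  z >= -1.75 -> could be stanine 2
  z >= -1.25 -> could be stanine 3
  z < -0.75
  z < -0.25
  z < 0.25
  z < 0.75
  z < 1.25
  z < 1.75
Highest qualifying boundary gives stanine = 3

3


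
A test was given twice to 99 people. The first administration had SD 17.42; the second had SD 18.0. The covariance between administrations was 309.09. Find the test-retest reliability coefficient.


r = cov(X,Y) / (SD_X * SD_Y)
r = 309.09 / (17.42 * 18.0)
r = 309.09 / 313.56
r = 0.9857

0.9857


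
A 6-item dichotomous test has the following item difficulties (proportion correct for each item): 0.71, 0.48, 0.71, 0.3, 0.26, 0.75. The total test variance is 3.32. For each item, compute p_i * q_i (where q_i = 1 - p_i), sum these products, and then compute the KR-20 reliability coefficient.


For each item, compute p_i * q_i:
  Item 1: 0.71 * 0.29 = 0.2059
  Item 2: 0.48 * 0.52 = 0.2496
  Item 3: 0.71 * 0.29 = 0.2059
  Item 4: 0.3 * 0.7 = 0.21
  Item 5: 0.26 * 0.74 = 0.1924
  Item 6: 0.75 * 0.25 = 0.1875
Sum(p_i * q_i) = 0.2059 + 0.2496 + 0.2059 + 0.21 + 0.1924 + 0.1875 = 1.2513
KR-20 = (k/(k-1)) * (1 - Sum(p_i*q_i) / Var_total)
= (6/5) * (1 - 1.2513/3.32)
= 1.2 * 0.6231
KR-20 = 0.7477

0.7477


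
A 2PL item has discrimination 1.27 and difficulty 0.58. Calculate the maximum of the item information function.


For 2PL, max info at theta = b = 0.58
I_max = a^2 / 4 = 1.27^2 / 4
= 1.6129 / 4
I_max = 0.4032

0.4032
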